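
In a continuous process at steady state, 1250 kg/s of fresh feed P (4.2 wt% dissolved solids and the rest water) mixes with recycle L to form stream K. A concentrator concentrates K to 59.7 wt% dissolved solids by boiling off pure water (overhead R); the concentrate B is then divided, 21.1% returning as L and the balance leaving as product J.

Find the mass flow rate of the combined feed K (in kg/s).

1274 kg/s

Overall dissolved solids balance (none leaves overhead): dissolved solids in fresh feed = dissolved solids in product, i.e. 1250×0.042 = (1−0.211)·B·0.597.
B = 52.5/(0.597×0.789) = 111.46 kg/s.
Recycle L = 0.211×111.46 = 23.517 kg/s.
Combined feed K = 1250 + 23.517 = 1273.5 kg/s.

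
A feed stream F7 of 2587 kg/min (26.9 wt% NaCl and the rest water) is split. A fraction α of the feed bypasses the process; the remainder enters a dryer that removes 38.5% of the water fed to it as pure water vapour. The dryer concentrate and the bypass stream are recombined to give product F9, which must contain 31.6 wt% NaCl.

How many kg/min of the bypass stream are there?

1220 kg/min

All 2587×0.269 = 695.9 kg/min of NaCl reaches F9, so F9 = 695.9/0.316 = 2202.2 kg/min and vapour = 384.78 kg/min.
The evaporator receives (1−α)·2587 of feed at 0.731 water and removes 0.385 of that water:
0.385×0.731×(1−α)×2587 = 384.78
(1−α) = 384.78/728.07 = 0.5285;  α = 0.4715.
Bypass flow = 0.4715×2587 = 1219.8 kg/min.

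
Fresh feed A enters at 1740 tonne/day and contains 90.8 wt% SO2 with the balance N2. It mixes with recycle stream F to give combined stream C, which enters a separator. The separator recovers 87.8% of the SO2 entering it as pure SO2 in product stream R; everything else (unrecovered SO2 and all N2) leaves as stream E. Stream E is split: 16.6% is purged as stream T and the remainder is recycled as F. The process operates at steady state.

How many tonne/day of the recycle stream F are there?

983.2 tonne/day

N2 enters only via A and leaves only via the purge: 1740×0.092 = 0.166×(N2 in E), and the separator passes all N2, so N2 in C = N2 in E = 964.34 tonne/day.
SO2 in C: m_A = 1740×0.908 + (1−0.166)·(1−0.878)·m_A, so m_A = 1579.9/0.8983 = 1758.9 tonne/day.
E = (1−0.878)×1758.9 + 964.34 = 1178.9 tonne/day.
Recycle F = (1−0.166)×1178.9 = 983.22 tonne/day.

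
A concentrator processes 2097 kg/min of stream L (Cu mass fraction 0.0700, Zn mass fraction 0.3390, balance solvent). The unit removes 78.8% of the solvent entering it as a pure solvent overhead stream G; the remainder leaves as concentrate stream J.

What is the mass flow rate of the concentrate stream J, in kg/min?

1120 kg/min

solvent entering = 2097×0.591 = 1239.3 kg/min; overhead removed = 0.788×1239.3 = 976.59 kg/min.
Concentrate = 2097 − 976.59 = 1120.4 kg/min.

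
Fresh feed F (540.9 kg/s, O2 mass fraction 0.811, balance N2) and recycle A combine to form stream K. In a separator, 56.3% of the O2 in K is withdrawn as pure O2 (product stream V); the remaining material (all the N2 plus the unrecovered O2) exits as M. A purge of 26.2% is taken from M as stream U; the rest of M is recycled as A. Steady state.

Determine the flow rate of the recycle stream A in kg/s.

496.8 kg/s

N2 enters only via F and leaves only via the purge: 540.9×0.189 = 0.262×(N2 in M), and the separator passes all N2, so N2 in K = N2 in M = 390.19 kg/s.
O2 in K: m_A = 540.9×0.811 + (1−0.262)·(1−0.563)·m_A, so m_A = 438.67/0.6775 = 647.49 kg/s.
M = (1−0.563)×647.49 + 390.19 = 673.14 kg/s.
Recycle A = (1−0.262)×673.14 = 496.78 kg/s.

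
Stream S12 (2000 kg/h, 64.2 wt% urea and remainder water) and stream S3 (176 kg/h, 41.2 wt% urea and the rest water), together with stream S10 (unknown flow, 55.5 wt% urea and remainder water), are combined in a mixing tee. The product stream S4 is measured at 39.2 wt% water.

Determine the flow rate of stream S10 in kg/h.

632.2 kg/h

Let S10 be the unknown flow. Total out = 2176 + S10.
water balance: 819.49 + 0.445·S10 = 0.392·(2176 + S10)
(0.445 − 0.392)·S10 = 0.392×2176 − 819.49 = 33.504
S10 = 33.504 / 0.053 = 632.15 kg/h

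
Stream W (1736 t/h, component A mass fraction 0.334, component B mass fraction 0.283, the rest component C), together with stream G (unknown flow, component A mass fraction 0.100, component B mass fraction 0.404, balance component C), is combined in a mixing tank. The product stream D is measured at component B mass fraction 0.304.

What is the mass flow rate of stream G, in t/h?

Let G be the unknown flow. Total out = 1736 + G.
component B balance: 491.29 + 0.404·G = 0.304·(1736 + G)
(0.404 − 0.304)·G = 0.304×1736 − 491.29 = 36.456
G = 36.456 / 0.100 = 364.56 t/h

364.6 t/h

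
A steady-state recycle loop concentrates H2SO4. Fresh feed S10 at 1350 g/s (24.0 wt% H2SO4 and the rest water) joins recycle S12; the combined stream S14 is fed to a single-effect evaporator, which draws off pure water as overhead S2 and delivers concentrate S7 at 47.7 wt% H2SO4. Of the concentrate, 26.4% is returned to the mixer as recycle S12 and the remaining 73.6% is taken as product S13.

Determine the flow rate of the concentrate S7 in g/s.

922.9 g/s

Overall H2SO4 balance (none leaves overhead): H2SO4 in fresh feed = H2SO4 in product, i.e. 1350×0.240 = (1−0.264)·S7·0.477.
S7 = 324/(0.477×0.736) = 922.89 g/s.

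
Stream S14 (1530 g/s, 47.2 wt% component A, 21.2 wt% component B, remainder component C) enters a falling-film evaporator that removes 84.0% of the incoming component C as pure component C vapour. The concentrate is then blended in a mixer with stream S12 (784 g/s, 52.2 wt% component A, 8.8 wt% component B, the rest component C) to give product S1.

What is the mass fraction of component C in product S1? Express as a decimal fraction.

Vapour removed = 0.840×0.316×1530 = 406.12 g/s; concentrate = 1123.9 g/s.
component C reaching the mixer = 77.357 (from concentrate) + 784×0.390 = 383.12 g/s.
Product flow = 1123.9 + 784 = 1907.9 g/s; component C fraction = 0.201.

0.201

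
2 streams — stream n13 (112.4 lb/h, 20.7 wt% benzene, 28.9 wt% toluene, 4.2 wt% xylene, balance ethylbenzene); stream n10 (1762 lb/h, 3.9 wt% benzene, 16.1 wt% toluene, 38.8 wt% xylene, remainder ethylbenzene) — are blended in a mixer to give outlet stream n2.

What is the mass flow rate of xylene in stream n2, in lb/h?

688.4 lb/h

xylene out = xylene in = 112.4×0.042 + 1762×0.388 = 688.38 lb/h.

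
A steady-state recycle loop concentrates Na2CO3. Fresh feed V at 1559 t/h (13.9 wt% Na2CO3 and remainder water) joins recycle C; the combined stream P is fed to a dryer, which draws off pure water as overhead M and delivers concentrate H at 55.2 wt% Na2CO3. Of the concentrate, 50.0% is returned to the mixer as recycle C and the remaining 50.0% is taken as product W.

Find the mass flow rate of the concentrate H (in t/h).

Overall Na2CO3 balance (none leaves overhead): Na2CO3 in fresh feed = Na2CO3 in product, i.e. 1559×0.139 = (1−0.500)·H·0.552.
H = 216.7/(0.552×0.500) = 785.15 t/h.

785.1 t/h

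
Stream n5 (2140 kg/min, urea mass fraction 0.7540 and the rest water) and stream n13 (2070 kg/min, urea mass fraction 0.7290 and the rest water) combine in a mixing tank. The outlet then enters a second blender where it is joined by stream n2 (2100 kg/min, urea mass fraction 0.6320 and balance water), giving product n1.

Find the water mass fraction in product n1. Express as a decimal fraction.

0.2948

Overall, product flow = 6310 kg/min.
water in = 2140×0.246 + 2070×0.271 + 2100×0.368 = 1860.2 kg/min.
water fraction in n1 = 0.2948.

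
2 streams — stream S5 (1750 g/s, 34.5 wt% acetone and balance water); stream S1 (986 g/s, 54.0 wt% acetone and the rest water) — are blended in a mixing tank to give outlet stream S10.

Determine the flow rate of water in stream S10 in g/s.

water out = water in = 1750×0.655 + 986×0.460 = 1599.8 g/s.

1600 g/s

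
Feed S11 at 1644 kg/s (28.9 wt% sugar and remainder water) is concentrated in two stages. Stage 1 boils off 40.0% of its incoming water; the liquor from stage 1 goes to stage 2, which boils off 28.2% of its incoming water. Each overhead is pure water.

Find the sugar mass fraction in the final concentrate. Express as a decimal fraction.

0.4855

water in feed = 1644×0.711 = 1168.9 kg/s.
After stage 1: water left = (1−0.400)×1168.9 = 701.33; stream total = 1176.4 kg/s.
After stage 2: water left = (1−0.282)×701.33 = 503.56; final concentrate = 978.67 kg/s.
sugar fraction = 475.12/978.67 = 0.4855.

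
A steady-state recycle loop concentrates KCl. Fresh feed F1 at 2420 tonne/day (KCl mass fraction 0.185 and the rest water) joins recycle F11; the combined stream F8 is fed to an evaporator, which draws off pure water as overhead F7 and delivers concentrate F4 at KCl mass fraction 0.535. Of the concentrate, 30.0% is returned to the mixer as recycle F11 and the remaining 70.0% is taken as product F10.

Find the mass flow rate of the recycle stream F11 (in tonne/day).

Overall KCl balance (none leaves overhead): KCl in fresh feed = KCl in product, i.e. 2420×0.185 = (1−0.300)·F4·0.535.
F4 = 447.7/(0.535×0.700) = 1195.5 tonne/day.
Recycle F11 = 0.300×1195.5 = 358.64 tonne/day.

358.6 tonne/day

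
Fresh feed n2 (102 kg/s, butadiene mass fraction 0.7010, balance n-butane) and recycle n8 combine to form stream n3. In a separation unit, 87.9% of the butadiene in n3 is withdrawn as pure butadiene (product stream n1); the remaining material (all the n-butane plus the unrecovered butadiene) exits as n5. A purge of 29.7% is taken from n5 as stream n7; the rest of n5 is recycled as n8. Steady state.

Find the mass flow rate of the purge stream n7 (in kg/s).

33.31 kg/s

n-butane enters only via n2 and leaves only via the purge: 102×0.299 = 0.297×(n-butane in n5), and the separation unit passes all n-butane, so n-butane in n3 = n-butane in n5 = 102.69 kg/s.
butadiene in n3: m_A = 102×0.701 + (1−0.297)·(1−0.879)·m_A, so m_A = 71.502/0.9149 = 78.15 kg/s.
n5 = (1−0.879)×78.15 + 102.69 = 112.14 kg/s.
Purge n7 = 0.297×112.14 = 33.306 kg/s.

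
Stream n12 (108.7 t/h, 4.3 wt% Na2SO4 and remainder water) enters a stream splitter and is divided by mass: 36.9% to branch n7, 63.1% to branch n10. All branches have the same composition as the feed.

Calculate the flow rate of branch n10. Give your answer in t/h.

Branch n10 flow = 0.631×108.7 = 68.59 t/h.

68.59 t/h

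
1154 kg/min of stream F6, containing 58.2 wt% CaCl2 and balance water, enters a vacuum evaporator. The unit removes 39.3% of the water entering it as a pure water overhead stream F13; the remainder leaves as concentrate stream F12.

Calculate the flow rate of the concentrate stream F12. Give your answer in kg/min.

964.4 kg/min

water entering = 1154×0.418 = 482.37 kg/min; overhead removed = 0.393×482.37 = 189.57 kg/min.
Concentrate = 1154 − 189.57 = 964.43 kg/min.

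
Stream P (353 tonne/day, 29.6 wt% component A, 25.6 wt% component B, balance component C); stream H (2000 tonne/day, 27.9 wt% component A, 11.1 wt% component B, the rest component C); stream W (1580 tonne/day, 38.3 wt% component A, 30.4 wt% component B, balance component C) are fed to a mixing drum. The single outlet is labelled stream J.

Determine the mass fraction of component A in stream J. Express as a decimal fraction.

0.322

Total flow out = 353 + 2000 + 1580 = 3933 tonne/day.
component A in = 353×0.296 + 2000×0.279 + 1580×0.383 = 1267.6 tonne/day.
component A mass fraction in J = 1267.6/3933 = 0.322.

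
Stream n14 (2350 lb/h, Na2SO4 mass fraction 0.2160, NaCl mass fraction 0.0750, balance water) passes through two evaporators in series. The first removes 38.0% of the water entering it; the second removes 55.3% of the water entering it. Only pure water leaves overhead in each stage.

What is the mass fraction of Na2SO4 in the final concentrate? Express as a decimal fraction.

water in feed = 2350×0.709 = 1666.1 lb/h.
After stage 1: water left = (1−0.380)×1666.1 = 1033; stream total = 1716.9 lb/h.
After stage 2: water left = (1−0.553)×1033 = 461.76; final concentrate = 1145.6 lb/h.
Na2SO4 fraction = 507.6/1145.6 = 0.4431.

0.4431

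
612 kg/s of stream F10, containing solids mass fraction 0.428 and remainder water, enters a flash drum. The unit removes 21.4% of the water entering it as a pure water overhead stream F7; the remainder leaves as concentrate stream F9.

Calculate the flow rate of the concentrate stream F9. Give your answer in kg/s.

water entering = 612×0.572 = 350.06 kg/s; overhead removed = 0.214×350.06 = 74.914 kg/s.
Concentrate = 612 − 74.914 = 537.09 kg/s.

537.1 kg/s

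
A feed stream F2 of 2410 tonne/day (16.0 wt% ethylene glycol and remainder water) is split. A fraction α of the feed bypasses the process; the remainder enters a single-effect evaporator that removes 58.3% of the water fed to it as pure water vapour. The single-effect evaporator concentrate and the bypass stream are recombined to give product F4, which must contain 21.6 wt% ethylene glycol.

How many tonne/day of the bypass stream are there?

1134 tonne/day

All 2410×0.160 = 385.6 tonne/day of ethylene glycol reaches F4, so F4 = 385.6/0.216 = 1785.2 tonne/day and vapour = 624.81 tonne/day.
The evaporator receives (1−α)·2410 of feed at 0.840 water and removes 0.583 of that water:
0.583×0.840×(1−α)×2410 = 624.81
(1−α) = 624.81/1180.2 = 0.5294;  α = 0.4706.
Bypass flow = 0.4706×2410 = 1134.1 tonne/day.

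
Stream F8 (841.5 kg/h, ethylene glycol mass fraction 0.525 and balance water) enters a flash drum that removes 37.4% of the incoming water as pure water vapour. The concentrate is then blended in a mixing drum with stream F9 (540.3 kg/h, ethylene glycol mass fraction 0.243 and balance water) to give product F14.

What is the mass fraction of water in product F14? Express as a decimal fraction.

Vapour removed = 0.374×0.475×841.5 = 149.49 kg/h; concentrate = 692.01 kg/h.
water reaching the mixer = 250.22 (from concentrate) + 540.3×0.757 = 659.23 kg/h.
Product flow = 692.01 + 540.3 = 1232.3 kg/h; water fraction = 0.535.

0.535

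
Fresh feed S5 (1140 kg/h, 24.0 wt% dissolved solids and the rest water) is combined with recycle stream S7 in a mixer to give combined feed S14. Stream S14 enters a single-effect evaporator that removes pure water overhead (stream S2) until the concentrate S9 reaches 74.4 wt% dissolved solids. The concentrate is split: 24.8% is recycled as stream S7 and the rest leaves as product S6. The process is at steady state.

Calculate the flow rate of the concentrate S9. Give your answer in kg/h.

Overall dissolved solids balance (none leaves overhead): dissolved solids in fresh feed = dissolved solids in product, i.e. 1140×0.240 = (1−0.248)·S9·0.744.
S9 = 273.6/(0.744×0.752) = 489.02 kg/h.

489 kg/h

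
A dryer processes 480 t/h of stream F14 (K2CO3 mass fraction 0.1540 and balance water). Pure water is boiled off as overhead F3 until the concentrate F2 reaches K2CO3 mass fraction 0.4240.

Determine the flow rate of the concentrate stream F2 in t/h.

174.3 t/h

K2CO3 is conserved: 480×0.154 = 73.92 t/h all reports to the concentrate.
Concentrate = 73.92/(target fraction) = 174.34 t/h.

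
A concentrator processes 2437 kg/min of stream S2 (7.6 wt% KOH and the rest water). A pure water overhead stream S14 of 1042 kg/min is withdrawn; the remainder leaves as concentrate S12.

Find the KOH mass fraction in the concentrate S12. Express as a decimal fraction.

0.1328

KOH is not removed: 2437×0.076 = 185.21 kg/min of KOH enters S12.
Concentrate = 2437 − 1042 = 1395 kg/min.
Mass fraction = 185.21/1395 = 0.1328.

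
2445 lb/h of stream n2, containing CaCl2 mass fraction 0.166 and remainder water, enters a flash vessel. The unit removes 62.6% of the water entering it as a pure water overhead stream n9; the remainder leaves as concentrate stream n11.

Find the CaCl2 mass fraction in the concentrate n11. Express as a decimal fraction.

0.347

CaCl2 is not removed: 2445×0.166 = 405.87 lb/h of CaCl2 enters n11.
water entering = 2445×0.834 = 2039.1 lb/h; overhead removed = 0.626×2039.1 = 1276.5 lb/h.
Concentrate = 2445 − 1276.5 = 1168.5 lb/h.
Mass fraction = 405.87/1168.5 = 0.347.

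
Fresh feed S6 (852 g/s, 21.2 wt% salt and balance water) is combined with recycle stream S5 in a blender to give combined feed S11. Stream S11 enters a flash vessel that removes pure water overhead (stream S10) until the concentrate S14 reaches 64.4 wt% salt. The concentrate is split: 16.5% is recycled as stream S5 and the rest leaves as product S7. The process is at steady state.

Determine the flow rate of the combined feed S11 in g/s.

Overall salt balance (none leaves overhead): salt in fresh feed = salt in product, i.e. 852×0.212 = (1−0.165)·S14·0.644.
S14 = 180.62/(0.644×0.835) = 335.89 g/s.
Recycle S5 = 0.165×335.89 = 55.423 g/s.
Combined feed S11 = 852 + 55.423 = 907.42 g/s.

907.4 g/s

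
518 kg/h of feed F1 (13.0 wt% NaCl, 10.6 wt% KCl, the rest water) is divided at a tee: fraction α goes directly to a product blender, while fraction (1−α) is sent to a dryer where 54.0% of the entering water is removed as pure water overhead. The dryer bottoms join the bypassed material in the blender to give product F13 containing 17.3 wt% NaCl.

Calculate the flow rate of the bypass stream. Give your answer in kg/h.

All 518×0.130 = 67.34 kg/h of NaCl reaches F13, so F13 = 67.34/0.173 = 389.25 kg/h and vapour = 128.75 kg/h.
The evaporator receives (1−α)·518 of feed at 0.764 water and removes 0.540 of that water:
0.540×0.764×(1−α)×518 = 128.75
(1−α) = 128.75/213.71 = 0.6025;  α = 0.3975.
Bypass flow = 0.3975×518 = 205.92 kg/h.

205.9 kg/h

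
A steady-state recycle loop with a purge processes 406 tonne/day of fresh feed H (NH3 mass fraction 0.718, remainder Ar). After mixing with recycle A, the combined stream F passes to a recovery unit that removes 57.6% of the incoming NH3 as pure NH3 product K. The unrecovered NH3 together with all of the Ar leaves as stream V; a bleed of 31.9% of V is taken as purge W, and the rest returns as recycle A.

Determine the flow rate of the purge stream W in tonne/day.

Ar enters only via H and leaves only via the purge: 406×0.282 = 0.319×(Ar in V), and the recovery unit passes all Ar, so Ar in F = Ar in V = 358.91 tonne/day.
NH3 in F: m_A = 406×0.718 + (1−0.319)·(1−0.576)·m_A, so m_A = 291.51/0.7113 = 409.85 tonne/day.
V = (1−0.576)×409.85 + 358.91 = 532.69 tonne/day.
Purge W = 0.319×532.69 = 169.93 tonne/day.

169.9 tonne/day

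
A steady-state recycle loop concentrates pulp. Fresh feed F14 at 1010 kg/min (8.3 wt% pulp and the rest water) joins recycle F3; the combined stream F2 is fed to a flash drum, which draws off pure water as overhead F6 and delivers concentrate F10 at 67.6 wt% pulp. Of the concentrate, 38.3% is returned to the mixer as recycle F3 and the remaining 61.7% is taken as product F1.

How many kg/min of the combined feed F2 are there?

1087 kg/min

Overall pulp balance (none leaves overhead): pulp in fresh feed = pulp in product, i.e. 1010×0.083 = (1−0.383)·F10·0.676.
F10 = 83.83/(0.676×0.617) = 200.99 kg/min.
Recycle F3 = 0.383×200.99 = 76.978 kg/min.
Combined feed F2 = 1010 + 76.978 = 1087 kg/min.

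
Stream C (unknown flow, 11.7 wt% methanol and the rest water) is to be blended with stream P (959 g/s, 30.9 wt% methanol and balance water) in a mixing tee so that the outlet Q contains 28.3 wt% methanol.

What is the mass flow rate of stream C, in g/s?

Let C be the unknown flow. Total out = 959 + C.
methanol balance: 296.33 + 0.117·C = 0.283·(959 + C)
(0.117 − 0.283)·C = 0.283×959 − 296.33 = -24.934
C = -24.934 / -0.166 = 150.2 g/s

150.2 g/s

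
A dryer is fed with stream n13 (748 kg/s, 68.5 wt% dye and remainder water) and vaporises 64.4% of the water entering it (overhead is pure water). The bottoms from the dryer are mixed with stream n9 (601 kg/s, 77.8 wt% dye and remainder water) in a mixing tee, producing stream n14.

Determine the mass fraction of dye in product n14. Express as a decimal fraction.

Vapour removed = 0.644×0.315×748 = 151.74 kg/s; concentrate = 596.26 kg/s.
dye reaching the mixer = 512.38 (from concentrate) + 601×0.778 = 979.96 kg/s.
Product flow = 596.26 + 601 = 1197.3 kg/s; dye fraction = 0.819.

0.819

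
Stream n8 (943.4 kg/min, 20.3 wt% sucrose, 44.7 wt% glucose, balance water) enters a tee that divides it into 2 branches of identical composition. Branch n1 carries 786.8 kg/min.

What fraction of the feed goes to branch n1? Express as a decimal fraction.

Fraction to n1 = 786.8/943.4 = 0.8340.

0.834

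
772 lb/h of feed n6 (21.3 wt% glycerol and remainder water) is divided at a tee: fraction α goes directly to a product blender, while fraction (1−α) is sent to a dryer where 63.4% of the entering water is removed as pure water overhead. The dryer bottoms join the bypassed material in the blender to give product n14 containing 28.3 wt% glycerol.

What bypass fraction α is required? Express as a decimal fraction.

All 772×0.213 = 164.44 lb/h of glycerol reaches n14, so n14 = 164.44/0.283 = 581.05 lb/h and vapour = 190.95 lb/h.
The evaporator receives (1−α)·772 of feed at 0.787 water and removes 0.634 of that water:
0.634×0.787×(1−α)×772 = 190.95
(1−α) = 190.95/385.2 = 0.4957;  α = 0.5043.

0.504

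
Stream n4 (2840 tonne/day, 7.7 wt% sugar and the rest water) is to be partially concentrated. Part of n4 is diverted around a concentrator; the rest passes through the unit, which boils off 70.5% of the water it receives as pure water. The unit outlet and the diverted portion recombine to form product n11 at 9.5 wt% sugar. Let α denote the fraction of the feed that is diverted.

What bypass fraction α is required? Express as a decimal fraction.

0.709

All 2840×0.077 = 218.68 tonne/day of sugar reaches n11, so n11 = 218.68/0.095 = 2301.9 tonne/day and vapour = 538.11 tonne/day.
The evaporator receives (1−α)·2840 of feed at 0.923 water and removes 0.705 of that water:
0.705×0.923×(1−α)×2840 = 538.11
(1−α) = 538.11/1848 = 0.2912;  α = 0.7088.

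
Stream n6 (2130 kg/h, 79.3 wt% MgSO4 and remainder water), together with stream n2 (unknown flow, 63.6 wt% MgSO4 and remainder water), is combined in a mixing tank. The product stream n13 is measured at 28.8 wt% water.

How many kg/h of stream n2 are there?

2270 kg/h

Let n2 be the unknown flow. Total out = 2130 + n2.
water balance: 440.91 + 0.364·n2 = 0.288·(2130 + n2)
(0.364 − 0.288)·n2 = 0.288×2130 − 440.91 = 172.53
n2 = 172.53 / 0.076 = 2270.1 kg/h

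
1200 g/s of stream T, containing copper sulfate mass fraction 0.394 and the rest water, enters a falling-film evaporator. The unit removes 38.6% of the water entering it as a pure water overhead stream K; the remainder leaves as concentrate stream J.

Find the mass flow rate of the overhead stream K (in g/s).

280.7 g/s

water entering = 1200×0.606 = 727.2 g/s; overhead removed = 0.386×727.2 = 280.7 g/s.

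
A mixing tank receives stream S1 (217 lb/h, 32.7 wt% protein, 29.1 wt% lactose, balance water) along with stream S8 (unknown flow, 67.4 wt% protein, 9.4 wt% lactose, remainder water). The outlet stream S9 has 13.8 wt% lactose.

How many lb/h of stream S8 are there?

Let S8 be the unknown flow. Total out = 217 + S8.
lactose balance: 63.147 + 0.094·S8 = 0.138·(217 + S8)
(0.094 − 0.138)·S8 = 0.138×217 − 63.147 = -33.201
S8 = -33.201 / -0.044 = 754.57 lb/h

754.6 lb/h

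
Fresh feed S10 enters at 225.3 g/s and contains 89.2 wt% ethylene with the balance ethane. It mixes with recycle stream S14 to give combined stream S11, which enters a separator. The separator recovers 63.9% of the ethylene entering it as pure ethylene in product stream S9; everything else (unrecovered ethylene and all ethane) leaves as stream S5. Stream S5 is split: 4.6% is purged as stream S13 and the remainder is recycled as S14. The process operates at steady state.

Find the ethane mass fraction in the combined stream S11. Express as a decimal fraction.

0.633

ethane enters only via S10 and leaves only via the purge: 225.3×0.108 = 0.046×(ethane in S5), and the separator passes all ethane, so ethane in S11 = ethane in S5 = 528.97 g/s.
ethylene in S11: m_A = 225.3×0.892 + (1−0.046)·(1−0.639)·m_A, so m_A = 200.97/0.6556 = 306.54 g/s.
S11 = 306.54 + 528.97 = 835.5 g/s.
ethane fraction in S11 = 528.97/835.5 = 0.633.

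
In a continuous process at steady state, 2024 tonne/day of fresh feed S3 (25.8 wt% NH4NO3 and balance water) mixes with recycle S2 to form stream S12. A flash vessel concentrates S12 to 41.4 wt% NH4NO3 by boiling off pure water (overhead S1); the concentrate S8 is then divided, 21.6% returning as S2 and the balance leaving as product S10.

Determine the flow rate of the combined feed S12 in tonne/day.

2372 tonne/day

Overall NH4NO3 balance (none leaves overhead): NH4NO3 in fresh feed = NH4NO3 in product, i.e. 2024×0.258 = (1−0.216)·S8·0.414.
S8 = 522.19/(0.414×0.784) = 1608.8 tonne/day.
Recycle S2 = 0.216×1608.8 = 347.51 tonne/day.
Combined feed S12 = 2024 + 347.51 = 2371.5 tonne/day.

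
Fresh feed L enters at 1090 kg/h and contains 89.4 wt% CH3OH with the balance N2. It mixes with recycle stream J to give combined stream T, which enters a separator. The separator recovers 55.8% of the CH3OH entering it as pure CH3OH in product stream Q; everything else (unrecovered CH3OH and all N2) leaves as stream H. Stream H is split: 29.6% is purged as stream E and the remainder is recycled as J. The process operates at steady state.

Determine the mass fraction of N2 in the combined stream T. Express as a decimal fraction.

0.216

N2 enters only via L and leaves only via the purge: 1090×0.106 = 0.296×(N2 in H), and the separator passes all N2, so N2 in T = N2 in H = 390.34 kg/h.
CH3OH in T: m_A = 1090×0.894 + (1−0.296)·(1−0.558)·m_A, so m_A = 974.46/0.6888 = 1414.7 kg/h.
T = 1414.7 + 390.34 = 1805 kg/h.
N2 fraction in T = 390.34/1805 = 0.216.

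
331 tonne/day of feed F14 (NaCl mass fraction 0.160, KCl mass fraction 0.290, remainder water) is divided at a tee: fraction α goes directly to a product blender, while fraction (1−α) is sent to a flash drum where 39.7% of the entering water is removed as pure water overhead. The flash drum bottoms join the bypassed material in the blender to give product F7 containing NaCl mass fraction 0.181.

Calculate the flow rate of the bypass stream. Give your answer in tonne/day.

155.1 tonne/day

All 331×0.160 = 52.96 tonne/day of NaCl reaches F7, so F7 = 52.96/0.181 = 292.6 tonne/day and vapour = 38.403 tonne/day.
The evaporator receives (1−α)·331 of feed at 0.550 water and removes 0.397 of that water:
0.397×0.550×(1−α)×331 = 38.403
(1−α) = 38.403/72.274 = 0.5314;  α = 0.4686.
Bypass flow = 0.4686×331 = 155.12 tonne/day.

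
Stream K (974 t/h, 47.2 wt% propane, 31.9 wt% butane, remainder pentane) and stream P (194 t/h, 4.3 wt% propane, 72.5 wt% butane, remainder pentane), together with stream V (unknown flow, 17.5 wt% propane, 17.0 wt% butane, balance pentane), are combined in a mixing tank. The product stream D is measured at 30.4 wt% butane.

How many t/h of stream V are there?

Let V be the unknown flow. Total out = 1168 + V.
butane balance: 451.36 + 0.170·V = 0.304·(1168 + V)
(0.170 − 0.304)·V = 0.304×1168 − 451.36 = -96.284
V = -96.284 / -0.134 = 718.54 t/h

718.5 t/h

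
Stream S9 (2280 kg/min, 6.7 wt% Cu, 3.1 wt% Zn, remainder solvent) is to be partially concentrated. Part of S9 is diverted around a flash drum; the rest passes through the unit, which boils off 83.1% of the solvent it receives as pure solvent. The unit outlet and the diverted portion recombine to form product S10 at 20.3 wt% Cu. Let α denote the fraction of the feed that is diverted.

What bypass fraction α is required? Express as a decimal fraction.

0.106

All 2280×0.067 = 152.76 kg/min of Cu reaches S10, so S10 = 152.76/0.203 = 752.51 kg/min and vapour = 1527.5 kg/min.
The evaporator receives (1−α)·2280 of feed at 0.902 solvent and removes 0.831 of that solvent:
0.831×0.902×(1−α)×2280 = 1527.5
(1−α) = 1527.5/1709 = 0.8938;  α = 0.1062.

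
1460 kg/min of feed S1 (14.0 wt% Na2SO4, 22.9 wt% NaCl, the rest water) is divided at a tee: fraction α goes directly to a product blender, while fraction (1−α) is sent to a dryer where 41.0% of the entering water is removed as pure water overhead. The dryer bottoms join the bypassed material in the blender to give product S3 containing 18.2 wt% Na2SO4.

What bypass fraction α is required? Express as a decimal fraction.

0.108

All 1460×0.140 = 204.4 kg/min of Na2SO4 reaches S3, so S3 = 204.4/0.182 = 1123.1 kg/min and vapour = 336.92 kg/min.
The evaporator receives (1−α)·1460 of feed at 0.631 water and removes 0.410 of that water:
0.410×0.631×(1−α)×1460 = 336.92
(1−α) = 336.92/377.72 = 0.8920;  α = 0.1080.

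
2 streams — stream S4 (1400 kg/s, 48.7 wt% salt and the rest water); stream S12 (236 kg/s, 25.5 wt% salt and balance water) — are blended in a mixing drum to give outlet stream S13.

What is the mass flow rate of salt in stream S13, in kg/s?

742 kg/s

salt out = salt in = 1400×0.487 + 236×0.255 = 741.98 kg/s.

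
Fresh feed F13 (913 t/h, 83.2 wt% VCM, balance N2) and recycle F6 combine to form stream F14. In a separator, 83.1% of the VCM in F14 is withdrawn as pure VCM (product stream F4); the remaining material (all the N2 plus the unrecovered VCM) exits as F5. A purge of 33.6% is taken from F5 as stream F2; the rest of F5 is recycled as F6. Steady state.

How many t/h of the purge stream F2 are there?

202 t/h

N2 enters only via F13 and leaves only via the purge: 913×0.168 = 0.336×(N2 in F5), and the separator passes all N2, so N2 in F14 = N2 in F5 = 456.5 t/h.
VCM in F14: m_A = 913×0.832 + (1−0.336)·(1−0.831)·m_A, so m_A = 759.62/0.8878 = 855.63 t/h.
F5 = (1−0.831)×855.63 + 456.5 = 601.1 t/h.
Purge F2 = 0.336×601.1 = 201.97 t/h.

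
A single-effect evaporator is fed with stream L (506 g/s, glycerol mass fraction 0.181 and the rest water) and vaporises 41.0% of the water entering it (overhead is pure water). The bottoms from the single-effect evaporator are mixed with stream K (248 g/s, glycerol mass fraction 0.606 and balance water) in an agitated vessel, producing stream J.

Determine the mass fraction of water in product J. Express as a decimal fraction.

Vapour removed = 0.410×0.819×506 = 169.91 g/s; concentrate = 336.09 g/s.
water reaching the mixer = 244.5 (from concentrate) + 248×0.394 = 342.22 g/s.
Product flow = 336.09 + 248 = 584.09 g/s; water fraction = 0.586.

0.586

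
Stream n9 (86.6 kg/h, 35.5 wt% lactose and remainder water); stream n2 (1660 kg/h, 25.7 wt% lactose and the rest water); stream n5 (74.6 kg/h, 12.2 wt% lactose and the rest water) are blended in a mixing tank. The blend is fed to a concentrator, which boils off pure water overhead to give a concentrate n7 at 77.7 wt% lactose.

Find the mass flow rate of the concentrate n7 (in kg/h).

lactose entering = 86.6×0.355 + 1660×0.257 + 74.6×0.122 = 466.46 kg/h.
All lactose reports to n7, so n7 = 466.46/0.777 = 600.34 kg/h.

600.3 kg/h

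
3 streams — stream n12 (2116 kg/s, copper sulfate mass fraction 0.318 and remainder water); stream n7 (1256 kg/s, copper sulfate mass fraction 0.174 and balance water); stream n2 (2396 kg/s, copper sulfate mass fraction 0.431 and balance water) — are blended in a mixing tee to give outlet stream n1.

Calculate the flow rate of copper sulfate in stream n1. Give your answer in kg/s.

copper sulfate out = copper sulfate in = 2116×0.318 + 1256×0.174 + 2396×0.431 = 1924.1 kg/s.

1924 kg/s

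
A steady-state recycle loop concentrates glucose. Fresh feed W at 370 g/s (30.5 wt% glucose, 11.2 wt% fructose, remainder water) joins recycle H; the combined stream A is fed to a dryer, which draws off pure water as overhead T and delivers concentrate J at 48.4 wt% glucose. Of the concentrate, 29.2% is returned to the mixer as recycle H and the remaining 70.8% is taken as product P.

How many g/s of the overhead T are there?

136.8 g/s

Overall glucose balance (none leaves overhead): glucose in fresh feed = glucose in product, i.e. 370×0.305 = (1−0.292)·J·0.484.
J = 112.85/(0.484×0.708) = 329.32 g/s.
Recycle H = 0.292×329.32 = 96.163 g/s.
Combined feed A = 370 + 96.163 = 466.16 g/s.
Overhead T = A − J = 466.16 − 329.32 = 136.84 g/s.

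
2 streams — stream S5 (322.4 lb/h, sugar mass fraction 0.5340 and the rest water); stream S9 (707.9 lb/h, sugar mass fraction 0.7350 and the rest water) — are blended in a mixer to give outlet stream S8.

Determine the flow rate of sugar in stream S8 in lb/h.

sugar out = sugar in = 322.4×0.534 + 707.9×0.735 = 692.47 lb/h.

692.5 lb/h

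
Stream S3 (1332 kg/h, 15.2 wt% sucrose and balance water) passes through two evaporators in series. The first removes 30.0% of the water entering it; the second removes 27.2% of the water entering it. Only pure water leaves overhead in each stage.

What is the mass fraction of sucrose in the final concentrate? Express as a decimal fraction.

0.2602

water in feed = 1332×0.848 = 1129.5 kg/h.
After stage 1: water left = (1−0.300)×1129.5 = 790.68; stream total = 993.14 kg/h.
After stage 2: water left = (1−0.272)×790.68 = 575.61; final concentrate = 778.08 kg/h.
sucrose fraction = 202.46/778.08 = 0.2602.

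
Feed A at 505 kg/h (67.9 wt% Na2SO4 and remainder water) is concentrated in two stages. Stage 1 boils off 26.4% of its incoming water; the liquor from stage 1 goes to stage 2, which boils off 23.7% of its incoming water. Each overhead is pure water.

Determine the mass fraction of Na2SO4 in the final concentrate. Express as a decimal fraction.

0.790

water in feed = 505×0.321 = 162.1 kg/h.
After stage 1: water left = (1−0.264)×162.1 = 119.31; stream total = 462.2 kg/h.
After stage 2: water left = (1−0.237)×119.31 = 91.033; final concentrate = 433.93 kg/h.
Na2SO4 fraction = 342.9/433.93 = 0.790.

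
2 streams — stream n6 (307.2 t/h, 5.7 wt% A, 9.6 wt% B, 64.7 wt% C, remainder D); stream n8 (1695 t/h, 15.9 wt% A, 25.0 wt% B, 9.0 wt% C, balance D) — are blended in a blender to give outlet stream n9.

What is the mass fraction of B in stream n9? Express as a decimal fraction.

Total flow out = 307.2 + 1695 = 2002.2 t/h.
B in = 307.2×0.096 + 1695×0.250 = 453.24 t/h.
B mass fraction in n9 = 453.24/2002.2 = 0.226.

0.226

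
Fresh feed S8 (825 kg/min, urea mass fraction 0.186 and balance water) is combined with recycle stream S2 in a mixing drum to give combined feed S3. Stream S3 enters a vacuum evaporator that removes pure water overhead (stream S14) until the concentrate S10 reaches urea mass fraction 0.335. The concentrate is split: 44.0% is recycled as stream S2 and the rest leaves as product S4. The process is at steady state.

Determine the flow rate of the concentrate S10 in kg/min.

Overall urea balance (none leaves overhead): urea in fresh feed = urea in product, i.e. 825×0.186 = (1−0.440)·S10·0.335.
S10 = 153.45/(0.335×0.560) = 817.96 kg/min.

818 kg/min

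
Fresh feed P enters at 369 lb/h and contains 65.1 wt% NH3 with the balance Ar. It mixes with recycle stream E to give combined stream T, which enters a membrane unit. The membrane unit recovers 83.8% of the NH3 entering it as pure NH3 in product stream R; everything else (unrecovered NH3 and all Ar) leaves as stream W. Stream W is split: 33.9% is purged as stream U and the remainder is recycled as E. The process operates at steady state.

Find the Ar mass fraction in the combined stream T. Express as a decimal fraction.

0.585

Ar enters only via P and leaves only via the purge: 369×0.349 = 0.339×(Ar in W), and the membrane unit passes all Ar, so Ar in T = Ar in W = 379.88 lb/h.
NH3 in T: m_A = 369×0.651 + (1−0.339)·(1−0.838)·m_A, so m_A = 240.22/0.8929 = 269.03 lb/h.
T = 269.03 + 379.88 = 648.91 lb/h.
Ar fraction in T = 379.88/648.91 = 0.585.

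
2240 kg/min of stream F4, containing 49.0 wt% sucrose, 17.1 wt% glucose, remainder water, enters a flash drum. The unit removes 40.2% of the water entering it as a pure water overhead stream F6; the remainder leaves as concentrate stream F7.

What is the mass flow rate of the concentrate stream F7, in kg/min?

1935 kg/min

water entering = 2240×0.339 = 759.36 kg/min; overhead removed = 0.402×759.36 = 305.26 kg/min.
Concentrate = 2240 − 305.26 = 1934.7 kg/min.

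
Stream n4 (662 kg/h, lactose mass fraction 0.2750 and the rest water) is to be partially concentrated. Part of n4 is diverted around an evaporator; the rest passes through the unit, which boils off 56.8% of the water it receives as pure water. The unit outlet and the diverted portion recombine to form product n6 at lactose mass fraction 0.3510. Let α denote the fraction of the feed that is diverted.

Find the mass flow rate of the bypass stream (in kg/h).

All 662×0.275 = 182.05 kg/h of lactose reaches n6, so n6 = 182.05/0.351 = 518.66 kg/h and vapour = 143.34 kg/h.
The evaporator receives (1−α)·662 of feed at 0.725 water and removes 0.568 of that water:
0.568×0.725×(1−α)×662 = 143.34
(1−α) = 143.34/272.61 = 0.5258;  α = 0.4742.
Bypass flow = 0.4742×662 = 313.92 kg/h.

313.9 kg/h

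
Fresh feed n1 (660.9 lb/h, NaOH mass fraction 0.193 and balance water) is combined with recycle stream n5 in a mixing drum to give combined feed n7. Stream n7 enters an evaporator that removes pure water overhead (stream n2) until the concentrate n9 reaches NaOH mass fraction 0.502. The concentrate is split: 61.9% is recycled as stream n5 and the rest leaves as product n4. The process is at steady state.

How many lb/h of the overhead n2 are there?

Overall NaOH balance (none leaves overhead): NaOH in fresh feed = NaOH in product, i.e. 660.9×0.193 = (1−0.619)·n9·0.502.
n9 = 127.55/(0.502×0.381) = 666.91 lb/h.
Recycle n5 = 0.619×666.91 = 412.81 lb/h.
Combined feed n7 = 660.9 + 412.81 = 1073.7 lb/h.
Overhead n2 = n7 − n9 = 1073.7 − 666.91 = 406.81 lb/h.

406.8 lb/h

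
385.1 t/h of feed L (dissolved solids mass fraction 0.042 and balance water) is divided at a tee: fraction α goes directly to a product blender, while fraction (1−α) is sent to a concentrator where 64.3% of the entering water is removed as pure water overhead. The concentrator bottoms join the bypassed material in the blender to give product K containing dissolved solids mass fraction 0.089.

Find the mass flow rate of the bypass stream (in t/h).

54.95 t/h

All 385.1×0.042 = 16.174 t/h of dissolved solids reaches K, so K = 16.174/0.089 = 181.73 t/h and vapour = 203.37 t/h.
The evaporator receives (1−α)·385.1 of feed at 0.958 water and removes 0.643 of that water:
0.643×0.958×(1−α)×385.1 = 203.37
(1−α) = 203.37/237.22 = 0.8573;  α = 0.1427.
Bypass flow = 0.1427×385.1 = 54.955 t/h.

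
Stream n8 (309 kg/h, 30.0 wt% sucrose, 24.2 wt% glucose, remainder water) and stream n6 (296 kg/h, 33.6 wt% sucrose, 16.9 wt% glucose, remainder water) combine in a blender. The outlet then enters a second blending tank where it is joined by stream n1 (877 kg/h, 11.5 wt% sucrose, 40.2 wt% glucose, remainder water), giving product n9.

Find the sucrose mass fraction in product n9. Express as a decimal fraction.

Overall, product flow = 1482 kg/h.
sucrose in = 309×0.300 + 296×0.336 + 877×0.115 = 293.01 kg/h.
sucrose fraction in n9 = 0.1977.

0.1977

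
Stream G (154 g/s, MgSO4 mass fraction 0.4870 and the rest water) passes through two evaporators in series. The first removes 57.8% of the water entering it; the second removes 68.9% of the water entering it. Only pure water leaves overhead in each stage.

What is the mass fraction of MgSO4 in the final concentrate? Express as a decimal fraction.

0.8785

water in feed = 154×0.513 = 79.002 g/s.
After stage 1: water left = (1−0.578)×79.002 = 33.339; stream total = 108.34 g/s.
After stage 2: water left = (1−0.689)×33.339 = 10.368; final concentrate = 85.366 g/s.
MgSO4 fraction = 74.998/85.366 = 0.8785.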